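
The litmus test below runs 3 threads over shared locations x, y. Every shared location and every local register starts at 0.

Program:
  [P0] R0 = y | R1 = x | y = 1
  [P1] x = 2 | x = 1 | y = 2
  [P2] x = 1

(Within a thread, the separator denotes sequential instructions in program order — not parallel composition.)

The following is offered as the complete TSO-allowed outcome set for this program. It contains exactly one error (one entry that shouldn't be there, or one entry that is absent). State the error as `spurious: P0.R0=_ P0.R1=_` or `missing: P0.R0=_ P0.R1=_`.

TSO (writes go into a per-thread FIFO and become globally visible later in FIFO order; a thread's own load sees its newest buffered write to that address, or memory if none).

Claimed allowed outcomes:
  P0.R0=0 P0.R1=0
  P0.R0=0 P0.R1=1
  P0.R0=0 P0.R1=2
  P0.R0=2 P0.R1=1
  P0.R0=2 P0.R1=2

outcome vector order: (P0.R0,P0.R1)
[TSO] allowed = {<0 0>, <0 1>, <0 2>, <2 1>}
claimed∖TSO = {<2 2>}

spurious: P0.R0=2 P0.R1=2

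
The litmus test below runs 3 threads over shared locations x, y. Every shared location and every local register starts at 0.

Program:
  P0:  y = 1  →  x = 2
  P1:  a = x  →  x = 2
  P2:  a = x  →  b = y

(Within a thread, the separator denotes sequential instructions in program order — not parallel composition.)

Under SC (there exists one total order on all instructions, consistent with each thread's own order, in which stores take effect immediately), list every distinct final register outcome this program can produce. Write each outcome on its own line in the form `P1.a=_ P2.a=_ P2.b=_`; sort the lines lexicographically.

outcome vector order: (P1.a,P2.a,P2.b)
|SC outcomes| = 7

P1.a=0 P2.a=0 P2.b=0
P1.a=0 P2.a=0 P2.b=1
P1.a=0 P2.a=2 P2.b=0
P1.a=0 P2.a=2 P2.b=1
P1.a=2 P2.a=0 P2.b=0
P1.a=2 P2.a=0 P2.b=1
P1.a=2 P2.a=2 P2.b=1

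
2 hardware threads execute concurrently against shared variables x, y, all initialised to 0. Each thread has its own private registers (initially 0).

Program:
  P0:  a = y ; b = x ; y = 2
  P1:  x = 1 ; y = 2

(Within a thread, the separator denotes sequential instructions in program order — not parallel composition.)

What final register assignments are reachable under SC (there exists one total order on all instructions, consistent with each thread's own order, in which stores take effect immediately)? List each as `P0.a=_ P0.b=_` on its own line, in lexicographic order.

P0.a=0 P0.b=0
P0.a=0 P0.b=1
P0.a=2 P0.b=1

outcome vector order: (P0.a,P0.b)
|SC outcomes| = 3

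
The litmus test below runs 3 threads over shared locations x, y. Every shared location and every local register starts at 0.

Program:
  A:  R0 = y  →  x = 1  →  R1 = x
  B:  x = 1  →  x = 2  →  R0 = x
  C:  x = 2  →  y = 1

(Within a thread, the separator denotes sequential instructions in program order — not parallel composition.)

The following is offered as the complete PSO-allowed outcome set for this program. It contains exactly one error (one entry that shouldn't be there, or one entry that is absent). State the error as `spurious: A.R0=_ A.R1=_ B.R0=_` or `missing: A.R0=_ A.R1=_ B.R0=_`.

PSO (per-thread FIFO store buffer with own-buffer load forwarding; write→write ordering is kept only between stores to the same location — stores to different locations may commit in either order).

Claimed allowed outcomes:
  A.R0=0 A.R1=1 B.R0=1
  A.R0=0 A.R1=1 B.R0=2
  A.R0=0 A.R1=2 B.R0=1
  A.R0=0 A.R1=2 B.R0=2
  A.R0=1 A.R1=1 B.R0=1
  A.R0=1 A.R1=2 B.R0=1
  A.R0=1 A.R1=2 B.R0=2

outcome vector order: (A.R0,A.R1,B.R0)
under PSO → (0,1,1), (0,1,2), (0,2,1), (0,2,2), (1,1,1), (1,1,2), (1,2,1), (1,2,2)
PSO∖claimed = {(1,1,2)}

missing: A.R0=1 A.R1=1 B.R0=2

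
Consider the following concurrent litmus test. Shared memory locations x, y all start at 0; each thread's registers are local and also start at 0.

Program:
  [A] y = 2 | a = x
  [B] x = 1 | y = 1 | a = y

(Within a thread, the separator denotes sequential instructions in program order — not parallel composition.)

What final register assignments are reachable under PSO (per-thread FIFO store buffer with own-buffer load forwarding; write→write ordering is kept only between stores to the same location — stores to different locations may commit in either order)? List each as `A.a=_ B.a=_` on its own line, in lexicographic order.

outcome vector order: (A.a,B.a)
|PSO outcomes| = 4

A.a=0 B.a=1
A.a=0 B.a=2
A.a=1 B.a=1
A.a=1 B.a=2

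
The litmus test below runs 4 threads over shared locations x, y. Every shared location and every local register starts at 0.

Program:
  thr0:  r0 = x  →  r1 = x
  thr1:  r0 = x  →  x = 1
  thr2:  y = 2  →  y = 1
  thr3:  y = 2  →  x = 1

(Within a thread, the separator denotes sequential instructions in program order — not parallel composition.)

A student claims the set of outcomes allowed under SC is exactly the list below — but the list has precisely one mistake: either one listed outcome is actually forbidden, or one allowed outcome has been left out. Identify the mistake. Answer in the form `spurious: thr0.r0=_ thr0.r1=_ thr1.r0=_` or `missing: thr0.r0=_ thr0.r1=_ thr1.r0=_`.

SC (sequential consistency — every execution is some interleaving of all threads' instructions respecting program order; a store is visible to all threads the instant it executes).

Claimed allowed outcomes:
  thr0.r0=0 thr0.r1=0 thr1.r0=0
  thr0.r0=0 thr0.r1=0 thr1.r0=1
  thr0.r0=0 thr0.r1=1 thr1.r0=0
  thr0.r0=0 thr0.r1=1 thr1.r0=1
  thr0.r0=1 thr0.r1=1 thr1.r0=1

outcome vector order: (thr0.r0,thr0.r1,thr1.r0)
under SC → 0/0/0 0/0/1 0/1/0 0/1/1 1/1/0 1/1/1
SC∖claimed = {1/1/0}

missing: thr0.r0=1 thr0.r1=1 thr1.r0=0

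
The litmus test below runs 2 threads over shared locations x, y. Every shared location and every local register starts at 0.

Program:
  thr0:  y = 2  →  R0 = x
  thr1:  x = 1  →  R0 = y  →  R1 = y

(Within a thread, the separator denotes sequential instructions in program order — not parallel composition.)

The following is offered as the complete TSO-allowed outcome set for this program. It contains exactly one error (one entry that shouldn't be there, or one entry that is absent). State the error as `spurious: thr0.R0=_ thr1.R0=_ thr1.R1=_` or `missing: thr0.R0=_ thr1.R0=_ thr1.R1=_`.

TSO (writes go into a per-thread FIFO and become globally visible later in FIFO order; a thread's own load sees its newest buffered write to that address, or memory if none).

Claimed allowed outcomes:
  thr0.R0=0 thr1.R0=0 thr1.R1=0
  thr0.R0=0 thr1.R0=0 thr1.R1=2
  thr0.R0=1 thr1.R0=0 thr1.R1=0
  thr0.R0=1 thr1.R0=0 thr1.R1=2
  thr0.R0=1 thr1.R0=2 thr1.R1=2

outcome vector order: (thr0.R0,thr1.R0,thr1.R1)
under TSO → 000, 002, 022, 100, 102, 122
TSO∖claimed = {022}

missing: thr0.R0=0 thr1.R0=2 thr1.R1=2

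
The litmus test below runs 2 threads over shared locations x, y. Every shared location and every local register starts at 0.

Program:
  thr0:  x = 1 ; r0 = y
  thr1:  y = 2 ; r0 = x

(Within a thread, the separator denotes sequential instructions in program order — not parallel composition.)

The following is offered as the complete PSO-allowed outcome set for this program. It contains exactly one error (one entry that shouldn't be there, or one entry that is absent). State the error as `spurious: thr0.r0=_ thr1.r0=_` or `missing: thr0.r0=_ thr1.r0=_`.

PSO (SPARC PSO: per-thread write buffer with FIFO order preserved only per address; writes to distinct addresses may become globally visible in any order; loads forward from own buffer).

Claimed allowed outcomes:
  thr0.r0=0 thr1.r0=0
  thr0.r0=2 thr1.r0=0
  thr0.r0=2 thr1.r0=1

missing: thr0.r0=0 thr1.r0=1

outcome vector order: (thr0.r0,thr1.r0)
under PSO → (0,0) (0,1) (2,0) (2,1)
PSO∖claimed = {(0,1)}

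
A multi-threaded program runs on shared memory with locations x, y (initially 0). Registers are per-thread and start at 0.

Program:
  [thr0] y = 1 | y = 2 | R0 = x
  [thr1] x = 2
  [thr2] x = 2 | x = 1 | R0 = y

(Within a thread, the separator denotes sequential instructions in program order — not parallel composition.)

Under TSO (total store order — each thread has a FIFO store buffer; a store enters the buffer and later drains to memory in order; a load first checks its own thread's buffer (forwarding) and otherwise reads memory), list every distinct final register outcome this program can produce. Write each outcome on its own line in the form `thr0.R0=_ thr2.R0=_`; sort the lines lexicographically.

thr0.R0=0 thr2.R0=0
thr0.R0=0 thr2.R0=1
thr0.R0=0 thr2.R0=2
thr0.R0=1 thr2.R0=0
thr0.R0=1 thr2.R0=1
thr0.R0=1 thr2.R0=2
thr0.R0=2 thr2.R0=0
thr0.R0=2 thr2.R0=1
thr0.R0=2 thr2.R0=2

outcome vector order: (thr0.R0,thr2.R0)
|TSO outcomes| = 9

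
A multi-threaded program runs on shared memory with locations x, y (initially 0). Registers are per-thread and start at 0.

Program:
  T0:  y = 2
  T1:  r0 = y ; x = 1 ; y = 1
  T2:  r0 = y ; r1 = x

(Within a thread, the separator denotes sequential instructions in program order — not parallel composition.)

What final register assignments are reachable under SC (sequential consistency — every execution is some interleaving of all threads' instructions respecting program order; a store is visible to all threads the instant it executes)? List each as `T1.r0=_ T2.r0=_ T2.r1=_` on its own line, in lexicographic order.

T1.r0=0 T2.r0=0 T2.r1=0
T1.r0=0 T2.r0=0 T2.r1=1
T1.r0=0 T2.r0=1 T2.r1=1
T1.r0=0 T2.r0=2 T2.r1=0
T1.r0=0 T2.r0=2 T2.r1=1
T1.r0=2 T2.r0=0 T2.r1=0
T1.r0=2 T2.r0=0 T2.r1=1
T1.r0=2 T2.r0=1 T2.r1=1
T1.r0=2 T2.r0=2 T2.r1=0
T1.r0=2 T2.r0=2 T2.r1=1

outcome vector order: (T1.r0,T2.r0,T2.r1)
|SC outcomes| = 10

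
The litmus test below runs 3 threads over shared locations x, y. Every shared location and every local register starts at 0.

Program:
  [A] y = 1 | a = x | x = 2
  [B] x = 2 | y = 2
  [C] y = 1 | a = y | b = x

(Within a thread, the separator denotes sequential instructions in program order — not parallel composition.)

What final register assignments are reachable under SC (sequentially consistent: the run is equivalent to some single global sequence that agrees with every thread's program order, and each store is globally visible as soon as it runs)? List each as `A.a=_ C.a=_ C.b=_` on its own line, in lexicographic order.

outcome vector order: (A.a,C.a,C.b)
|SC outcomes| = 6

A.a=0 C.a=1 C.b=0
A.a=0 C.a=1 C.b=2
A.a=0 C.a=2 C.b=2
A.a=2 C.a=1 C.b=0
A.a=2 C.a=1 C.b=2
A.a=2 C.a=2 C.b=2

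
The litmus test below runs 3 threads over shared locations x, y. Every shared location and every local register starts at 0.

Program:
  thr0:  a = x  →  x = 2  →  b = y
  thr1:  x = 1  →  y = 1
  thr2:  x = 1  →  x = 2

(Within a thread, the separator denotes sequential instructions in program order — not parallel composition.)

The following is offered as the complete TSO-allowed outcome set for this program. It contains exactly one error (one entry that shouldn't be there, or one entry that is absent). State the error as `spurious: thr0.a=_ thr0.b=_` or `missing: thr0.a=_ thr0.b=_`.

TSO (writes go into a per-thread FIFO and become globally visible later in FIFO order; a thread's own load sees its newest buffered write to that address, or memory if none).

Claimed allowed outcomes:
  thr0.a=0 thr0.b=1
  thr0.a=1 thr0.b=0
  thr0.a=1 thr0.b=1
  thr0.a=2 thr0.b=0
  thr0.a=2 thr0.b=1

outcome vector order: (thr0.a,thr0.b)
TSO (6): (0,0) (0,1) (1,0) (1,1) (2,0) (2,1)
TSO∖claimed = {(0,0)}

missing: thr0.a=0 thr0.b=0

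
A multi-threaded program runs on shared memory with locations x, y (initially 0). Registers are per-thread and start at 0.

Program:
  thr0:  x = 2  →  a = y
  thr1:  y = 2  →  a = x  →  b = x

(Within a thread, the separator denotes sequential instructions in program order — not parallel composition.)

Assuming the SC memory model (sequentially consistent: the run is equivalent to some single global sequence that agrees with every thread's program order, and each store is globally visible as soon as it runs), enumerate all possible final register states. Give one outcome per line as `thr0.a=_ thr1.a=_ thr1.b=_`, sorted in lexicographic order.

outcome vector order: (thr0.a,thr1.a,thr1.b)
|SC outcomes| = 4

thr0.a=0 thr1.a=2 thr1.b=2
thr0.a=2 thr1.a=0 thr1.b=0
thr0.a=2 thr1.a=0 thr1.b=2
thr0.a=2 thr1.a=2 thr1.b=2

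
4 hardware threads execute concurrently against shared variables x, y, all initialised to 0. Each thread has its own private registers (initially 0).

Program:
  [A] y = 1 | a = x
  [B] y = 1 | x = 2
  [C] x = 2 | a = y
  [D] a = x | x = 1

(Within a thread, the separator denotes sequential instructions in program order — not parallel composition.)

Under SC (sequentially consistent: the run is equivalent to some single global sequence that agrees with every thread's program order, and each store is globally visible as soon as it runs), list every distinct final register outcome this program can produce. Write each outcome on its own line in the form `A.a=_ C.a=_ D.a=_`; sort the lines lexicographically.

outcome vector order: (A.a,C.a,D.a)
|SC outcomes| = 10

A.a=0 C.a=1 D.a=0
A.a=0 C.a=1 D.a=2
A.a=1 C.a=0 D.a=0
A.a=1 C.a=0 D.a=2
A.a=1 C.a=1 D.a=0
A.a=1 C.a=1 D.a=2
A.a=2 C.a=0 D.a=0
A.a=2 C.a=0 D.a=2
A.a=2 C.a=1 D.a=0
A.a=2 C.a=1 D.a=2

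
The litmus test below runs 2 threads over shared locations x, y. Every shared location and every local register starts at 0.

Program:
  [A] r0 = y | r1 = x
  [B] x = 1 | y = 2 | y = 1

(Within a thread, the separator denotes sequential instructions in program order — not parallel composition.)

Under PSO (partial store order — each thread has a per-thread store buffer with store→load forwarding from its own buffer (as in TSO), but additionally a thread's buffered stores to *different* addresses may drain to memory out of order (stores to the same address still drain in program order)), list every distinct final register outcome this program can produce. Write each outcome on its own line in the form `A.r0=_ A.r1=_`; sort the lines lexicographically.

outcome vector order: (A.r0,A.r1)
|PSO outcomes| = 6

A.r0=0 A.r1=0
A.r0=0 A.r1=1
A.r0=1 A.r1=0
A.r0=1 A.r1=1
A.r0=2 A.r1=0
A.r0=2 A.r1=1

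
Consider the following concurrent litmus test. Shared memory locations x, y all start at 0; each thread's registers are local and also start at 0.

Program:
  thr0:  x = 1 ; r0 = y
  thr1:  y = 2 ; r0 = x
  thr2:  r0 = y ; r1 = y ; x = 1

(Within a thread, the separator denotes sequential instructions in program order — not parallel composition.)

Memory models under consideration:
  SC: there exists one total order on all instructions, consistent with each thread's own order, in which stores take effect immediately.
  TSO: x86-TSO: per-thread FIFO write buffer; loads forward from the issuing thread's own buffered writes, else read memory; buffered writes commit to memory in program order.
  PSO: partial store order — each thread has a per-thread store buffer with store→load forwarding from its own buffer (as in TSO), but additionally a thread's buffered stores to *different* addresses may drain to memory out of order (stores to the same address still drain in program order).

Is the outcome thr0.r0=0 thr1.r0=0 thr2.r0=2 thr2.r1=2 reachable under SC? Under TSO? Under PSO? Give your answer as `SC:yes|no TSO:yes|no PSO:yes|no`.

outcome vector order: (thr0.r0,thr1.r0,thr2.r0,thr2.r1)
SC: 9 outcomes — {0100; 0102; 0122; 2000; 2002; 2022; 2100; 2102; 2122}
TSO: 12 outcomes — {0000; 0002; 0022; 0100; 0102; 0122; 2000; 2002; 2022; 2100; 2102; 2122}
PSO: 12 outcomes — {0000; 0002; 0022; 0100; 0102; 0122; 2000; 2002; 2022; 2100; 2102; 2122}
target 0022 ∈ {TSO,PSO}

SC:no TSO:yes PSO:yes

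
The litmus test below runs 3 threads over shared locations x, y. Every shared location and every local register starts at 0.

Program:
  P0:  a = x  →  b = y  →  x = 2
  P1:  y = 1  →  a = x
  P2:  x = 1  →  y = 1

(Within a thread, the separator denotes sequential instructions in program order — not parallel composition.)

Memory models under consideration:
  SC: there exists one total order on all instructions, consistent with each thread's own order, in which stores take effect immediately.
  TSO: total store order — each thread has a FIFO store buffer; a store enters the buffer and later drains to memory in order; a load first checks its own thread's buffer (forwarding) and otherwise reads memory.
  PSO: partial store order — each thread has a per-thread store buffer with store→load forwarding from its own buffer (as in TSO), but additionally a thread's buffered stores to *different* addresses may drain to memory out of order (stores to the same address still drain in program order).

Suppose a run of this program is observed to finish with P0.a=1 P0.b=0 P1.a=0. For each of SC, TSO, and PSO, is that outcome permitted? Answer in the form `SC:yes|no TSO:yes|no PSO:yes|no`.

outcome vector order: (P0.a,P0.b,P1.a)
SC: 11 outcomes — {0/0/0; 0/0/1; 0/0/2; 0/1/0; 0/1/1; 0/1/2; 1/0/1; 1/0/2; 1/1/0; 1/1/1; 1/1/2}
TSO: 12 outcomes — {0/0/0; 0/0/1; 0/0/2; 0/1/0; 0/1/1; 0/1/2; 1/0/0; 1/0/1; 1/0/2; 1/1/0; 1/1/1; 1/1/2}
PSO: 12 outcomes — {0/0/0; 0/0/1; 0/0/2; 0/1/0; 0/1/1; 0/1/2; 1/0/0; 1/0/1; 1/0/2; 1/1/0; 1/1/1; 1/1/2}
target 1/0/0 ∈ {TSO,PSO}

SC:no TSO:yes PSO:yes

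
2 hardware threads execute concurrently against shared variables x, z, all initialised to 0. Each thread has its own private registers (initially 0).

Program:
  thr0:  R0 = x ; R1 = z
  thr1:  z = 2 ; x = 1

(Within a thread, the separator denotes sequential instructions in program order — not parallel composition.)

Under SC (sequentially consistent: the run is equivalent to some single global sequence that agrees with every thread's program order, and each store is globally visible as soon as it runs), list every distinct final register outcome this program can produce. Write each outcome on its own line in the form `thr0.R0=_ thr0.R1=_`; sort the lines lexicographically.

outcome vector order: (thr0.R0,thr0.R1)
|SC outcomes| = 3

thr0.R0=0 thr0.R1=0
thr0.R0=0 thr0.R1=2
thr0.R0=1 thr0.R1=2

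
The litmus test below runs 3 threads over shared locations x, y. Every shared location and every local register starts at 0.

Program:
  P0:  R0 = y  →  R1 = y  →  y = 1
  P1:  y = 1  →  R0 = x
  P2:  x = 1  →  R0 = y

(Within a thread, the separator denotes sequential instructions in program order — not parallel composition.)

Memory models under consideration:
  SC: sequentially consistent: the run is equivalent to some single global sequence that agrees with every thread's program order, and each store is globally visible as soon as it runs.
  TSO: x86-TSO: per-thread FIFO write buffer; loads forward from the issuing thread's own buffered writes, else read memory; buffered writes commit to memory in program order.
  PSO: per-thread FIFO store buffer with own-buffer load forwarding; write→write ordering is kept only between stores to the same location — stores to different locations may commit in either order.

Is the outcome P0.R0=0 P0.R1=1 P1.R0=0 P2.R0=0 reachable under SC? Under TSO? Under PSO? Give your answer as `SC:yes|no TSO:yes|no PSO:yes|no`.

outcome vector order: (P0.R0,P0.R1,P1.R0,P2.R0)
SC (9): (0,0,0,1), (0,0,1,0), (0,0,1,1), (0,1,0,1), (0,1,1,0), (0,1,1,1), (1,1,0,1), (1,1,1,0), (1,1,1,1)
TSO (12): (0,0,0,0), (0,0,0,1), (0,0,1,0), (0,0,1,1), (0,1,0,0), (0,1,0,1), (0,1,1,0), (0,1,1,1), (1,1,0,0), (1,1,0,1), (1,1,1,0), (1,1,1,1)
PSO (12): (0,0,0,0), (0,0,0,1), (0,0,1,0), (0,0,1,1), (0,1,0,0), (0,1,0,1), (0,1,1,0), (0,1,1,1), (1,1,0,0), (1,1,0,1), (1,1,1,0), (1,1,1,1)
target (0,1,0,0) ∈ {TSO,PSO}

SC:no TSO:yes PSO:yes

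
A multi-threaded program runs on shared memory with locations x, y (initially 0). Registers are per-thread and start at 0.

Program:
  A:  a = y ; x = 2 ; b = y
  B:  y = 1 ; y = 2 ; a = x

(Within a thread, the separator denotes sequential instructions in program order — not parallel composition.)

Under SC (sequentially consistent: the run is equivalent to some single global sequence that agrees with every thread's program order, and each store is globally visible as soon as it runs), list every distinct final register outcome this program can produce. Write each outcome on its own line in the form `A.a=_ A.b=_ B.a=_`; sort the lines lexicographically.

outcome vector order: (A.a,A.b,B.a)
|SC outcomes| = 9

A.a=0 A.b=0 B.a=2
A.a=0 A.b=1 B.a=2
A.a=0 A.b=2 B.a=0
A.a=0 A.b=2 B.a=2
A.a=1 A.b=1 B.a=2
A.a=1 A.b=2 B.a=0
A.a=1 A.b=2 B.a=2
A.a=2 A.b=2 B.a=0
A.a=2 A.b=2 B.a=2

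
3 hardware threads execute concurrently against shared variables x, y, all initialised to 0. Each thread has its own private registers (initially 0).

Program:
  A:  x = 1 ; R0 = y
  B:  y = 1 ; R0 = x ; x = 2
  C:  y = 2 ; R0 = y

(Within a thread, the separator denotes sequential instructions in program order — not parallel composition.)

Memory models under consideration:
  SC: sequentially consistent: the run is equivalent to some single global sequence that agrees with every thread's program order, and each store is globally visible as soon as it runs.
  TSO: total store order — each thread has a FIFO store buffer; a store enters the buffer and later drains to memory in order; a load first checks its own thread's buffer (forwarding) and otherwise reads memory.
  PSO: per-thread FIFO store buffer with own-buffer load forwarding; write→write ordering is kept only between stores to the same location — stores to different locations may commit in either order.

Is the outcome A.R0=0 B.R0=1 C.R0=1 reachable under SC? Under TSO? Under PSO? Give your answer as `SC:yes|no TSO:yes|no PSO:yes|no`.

outcome vector order: (A.R0,B.R0,C.R0)
SC (9): 011; 012; 101; 102; 111; 112; 202; 211; 212
TSO (12): 001; 002; 011; 012; 101; 102; 111; 112; 201; 202; 211; 212
PSO (12): 001; 002; 011; 012; 101; 102; 111; 112; 201; 202; 211; 212
target 011 ∈ {SC,TSO,PSO}

SC:yes TSO:yes PSO:yes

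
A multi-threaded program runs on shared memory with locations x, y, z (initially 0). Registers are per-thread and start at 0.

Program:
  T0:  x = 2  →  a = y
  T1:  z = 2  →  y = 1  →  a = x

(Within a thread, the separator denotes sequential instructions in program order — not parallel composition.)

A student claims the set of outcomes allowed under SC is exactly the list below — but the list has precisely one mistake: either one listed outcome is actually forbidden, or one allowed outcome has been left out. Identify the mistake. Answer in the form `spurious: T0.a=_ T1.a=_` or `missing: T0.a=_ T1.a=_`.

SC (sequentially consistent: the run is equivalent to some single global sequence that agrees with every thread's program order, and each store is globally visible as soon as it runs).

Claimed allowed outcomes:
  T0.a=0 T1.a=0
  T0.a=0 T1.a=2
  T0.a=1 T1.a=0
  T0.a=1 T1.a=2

outcome vector order: (T0.a,T1.a)
[SC] allowed = {0/2, 1/0, 1/2}
claimed∖SC = {0/0}

spurious: T0.a=0 T1.a=0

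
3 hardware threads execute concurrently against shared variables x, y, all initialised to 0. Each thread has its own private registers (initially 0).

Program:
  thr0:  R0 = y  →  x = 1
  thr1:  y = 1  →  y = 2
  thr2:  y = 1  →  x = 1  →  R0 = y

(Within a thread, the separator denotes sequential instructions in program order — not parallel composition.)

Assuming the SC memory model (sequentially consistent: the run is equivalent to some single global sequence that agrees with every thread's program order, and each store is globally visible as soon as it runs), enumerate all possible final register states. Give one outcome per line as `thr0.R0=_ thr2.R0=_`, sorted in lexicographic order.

thr0.R0=0 thr2.R0=1
thr0.R0=0 thr2.R0=2
thr0.R0=1 thr2.R0=1
thr0.R0=1 thr2.R0=2
thr0.R0=2 thr2.R0=1
thr0.R0=2 thr2.R0=2

outcome vector order: (thr0.R0,thr2.R0)
|SC outcomes| = 6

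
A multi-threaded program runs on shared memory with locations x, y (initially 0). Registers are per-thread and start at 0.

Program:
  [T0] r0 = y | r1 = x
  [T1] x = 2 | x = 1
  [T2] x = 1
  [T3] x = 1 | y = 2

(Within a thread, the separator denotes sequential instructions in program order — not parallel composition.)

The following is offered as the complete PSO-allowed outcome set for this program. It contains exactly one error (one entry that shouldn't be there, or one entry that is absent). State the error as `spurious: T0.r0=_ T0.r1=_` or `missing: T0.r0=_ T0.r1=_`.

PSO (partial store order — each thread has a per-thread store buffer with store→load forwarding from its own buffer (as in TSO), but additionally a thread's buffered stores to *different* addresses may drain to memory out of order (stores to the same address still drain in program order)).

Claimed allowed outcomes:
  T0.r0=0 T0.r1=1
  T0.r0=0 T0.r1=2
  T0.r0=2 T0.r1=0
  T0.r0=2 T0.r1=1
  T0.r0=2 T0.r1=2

missing: T0.r0=0 T0.r1=0

outcome vector order: (T0.r0,T0.r1)
[PSO] allowed = {<0 0>, <0 1>, <0 2>, <2 0>, <2 1>, <2 2>}
PSO∖claimed = {<0 0>}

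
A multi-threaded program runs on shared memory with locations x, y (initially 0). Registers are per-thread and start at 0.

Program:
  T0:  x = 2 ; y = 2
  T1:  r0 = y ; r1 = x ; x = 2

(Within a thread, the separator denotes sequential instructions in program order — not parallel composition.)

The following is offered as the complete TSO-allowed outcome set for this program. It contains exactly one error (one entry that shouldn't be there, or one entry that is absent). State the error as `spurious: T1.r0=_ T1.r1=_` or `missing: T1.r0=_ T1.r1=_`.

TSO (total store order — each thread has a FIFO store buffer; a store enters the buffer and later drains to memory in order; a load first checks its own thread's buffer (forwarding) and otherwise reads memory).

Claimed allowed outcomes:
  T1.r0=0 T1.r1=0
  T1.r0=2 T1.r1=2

outcome vector order: (T1.r0,T1.r1)
TSO: 3 outcomes — {0/0 0/2 2/2}
TSO∖claimed = {0/2}

missing: T1.r0=0 T1.r1=2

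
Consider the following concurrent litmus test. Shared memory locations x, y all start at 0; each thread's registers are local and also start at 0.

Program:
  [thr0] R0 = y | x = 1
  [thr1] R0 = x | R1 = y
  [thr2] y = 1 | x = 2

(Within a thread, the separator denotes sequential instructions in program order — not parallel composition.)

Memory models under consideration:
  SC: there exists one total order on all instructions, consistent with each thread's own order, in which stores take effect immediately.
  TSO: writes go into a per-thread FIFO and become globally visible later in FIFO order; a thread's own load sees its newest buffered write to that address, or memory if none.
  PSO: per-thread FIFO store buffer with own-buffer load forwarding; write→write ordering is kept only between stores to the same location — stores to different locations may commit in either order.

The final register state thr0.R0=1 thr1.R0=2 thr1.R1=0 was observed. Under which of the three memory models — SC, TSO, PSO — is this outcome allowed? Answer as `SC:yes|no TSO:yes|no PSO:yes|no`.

SC:no TSO:no PSO:yes

outcome vector order: (thr0.R0,thr1.R0,thr1.R1)
SC: 9 outcomes — {<0 0 0>; <0 0 1>; <0 1 0>; <0 1 1>; <0 2 1>; <1 0 0>; <1 0 1>; <1 1 1>; <1 2 1>}
TSO: 9 outcomes — {<0 0 0>; <0 0 1>; <0 1 0>; <0 1 1>; <0 2 1>; <1 0 0>; <1 0 1>; <1 1 1>; <1 2 1>}
PSO: 11 outcomes — {<0 0 0>; <0 0 1>; <0 1 0>; <0 1 1>; <0 2 0>; <0 2 1>; <1 0 0>; <1 0 1>; <1 1 1>; <1 2 0>; <1 2 1>}
target <1 2 0> ∈ {PSO}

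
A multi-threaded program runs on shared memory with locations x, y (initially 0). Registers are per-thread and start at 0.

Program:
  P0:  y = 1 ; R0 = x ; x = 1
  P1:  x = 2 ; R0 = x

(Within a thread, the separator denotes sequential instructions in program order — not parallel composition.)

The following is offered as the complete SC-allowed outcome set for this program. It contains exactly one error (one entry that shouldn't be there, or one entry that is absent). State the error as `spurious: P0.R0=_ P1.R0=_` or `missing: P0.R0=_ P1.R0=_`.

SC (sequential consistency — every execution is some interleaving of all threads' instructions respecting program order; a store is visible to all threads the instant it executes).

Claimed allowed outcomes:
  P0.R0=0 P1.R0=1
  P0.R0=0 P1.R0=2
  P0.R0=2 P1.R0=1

missing: P0.R0=2 P1.R0=2

outcome vector order: (P0.R0,P1.R0)
[SC] allowed = {(0,1); (0,2); (2,1); (2,2)}
SC∖claimed = {(2,2)}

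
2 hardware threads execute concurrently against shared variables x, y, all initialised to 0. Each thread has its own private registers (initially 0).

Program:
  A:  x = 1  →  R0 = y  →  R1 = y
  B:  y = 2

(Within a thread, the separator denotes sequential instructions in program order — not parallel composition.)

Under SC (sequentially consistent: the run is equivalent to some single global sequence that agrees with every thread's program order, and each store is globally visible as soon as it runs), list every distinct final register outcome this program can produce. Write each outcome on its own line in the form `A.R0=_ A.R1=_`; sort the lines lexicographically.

outcome vector order: (A.R0,A.R1)
|SC outcomes| = 3

A.R0=0 A.R1=0
A.R0=0 A.R1=2
A.R0=2 A.R1=2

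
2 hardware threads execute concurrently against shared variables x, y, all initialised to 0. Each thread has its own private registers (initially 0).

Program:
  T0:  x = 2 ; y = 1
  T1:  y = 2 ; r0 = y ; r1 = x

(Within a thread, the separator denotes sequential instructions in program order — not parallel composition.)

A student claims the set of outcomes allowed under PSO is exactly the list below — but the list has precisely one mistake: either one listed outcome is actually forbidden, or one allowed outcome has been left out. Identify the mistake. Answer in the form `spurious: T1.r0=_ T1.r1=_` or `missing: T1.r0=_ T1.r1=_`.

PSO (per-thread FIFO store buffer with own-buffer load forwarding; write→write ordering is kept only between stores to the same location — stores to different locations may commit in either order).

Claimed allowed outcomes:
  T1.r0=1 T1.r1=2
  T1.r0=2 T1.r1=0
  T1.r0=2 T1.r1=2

outcome vector order: (T1.r0,T1.r1)
PSO (4): (1,0); (1,2); (2,0); (2,2)
PSO∖claimed = {(1,0)}

missing: T1.r0=1 T1.r1=0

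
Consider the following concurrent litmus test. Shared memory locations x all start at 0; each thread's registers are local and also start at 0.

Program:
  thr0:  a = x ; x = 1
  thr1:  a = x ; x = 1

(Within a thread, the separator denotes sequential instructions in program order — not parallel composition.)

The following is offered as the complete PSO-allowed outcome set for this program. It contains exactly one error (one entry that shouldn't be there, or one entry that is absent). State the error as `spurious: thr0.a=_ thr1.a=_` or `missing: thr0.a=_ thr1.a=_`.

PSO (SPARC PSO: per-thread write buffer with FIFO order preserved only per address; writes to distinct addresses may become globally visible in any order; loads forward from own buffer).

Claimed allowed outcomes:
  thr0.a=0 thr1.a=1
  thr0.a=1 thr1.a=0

outcome vector order: (thr0.a,thr1.a)
[PSO] allowed = {(0,0), (0,1), (1,0)}
PSO∖claimed = {(0,0)}

missing: thr0.a=0 thr1.a=0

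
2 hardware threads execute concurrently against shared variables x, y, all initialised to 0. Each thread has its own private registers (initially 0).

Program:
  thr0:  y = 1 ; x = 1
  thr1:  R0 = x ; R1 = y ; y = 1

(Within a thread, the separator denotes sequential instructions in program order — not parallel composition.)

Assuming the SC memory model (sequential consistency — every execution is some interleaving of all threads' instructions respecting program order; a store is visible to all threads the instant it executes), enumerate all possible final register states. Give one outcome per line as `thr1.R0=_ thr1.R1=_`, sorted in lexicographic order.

thr1.R0=0 thr1.R1=0
thr1.R0=0 thr1.R1=1
thr1.R0=1 thr1.R1=1

outcome vector order: (thr1.R0,thr1.R1)
|SC outcomes| = 3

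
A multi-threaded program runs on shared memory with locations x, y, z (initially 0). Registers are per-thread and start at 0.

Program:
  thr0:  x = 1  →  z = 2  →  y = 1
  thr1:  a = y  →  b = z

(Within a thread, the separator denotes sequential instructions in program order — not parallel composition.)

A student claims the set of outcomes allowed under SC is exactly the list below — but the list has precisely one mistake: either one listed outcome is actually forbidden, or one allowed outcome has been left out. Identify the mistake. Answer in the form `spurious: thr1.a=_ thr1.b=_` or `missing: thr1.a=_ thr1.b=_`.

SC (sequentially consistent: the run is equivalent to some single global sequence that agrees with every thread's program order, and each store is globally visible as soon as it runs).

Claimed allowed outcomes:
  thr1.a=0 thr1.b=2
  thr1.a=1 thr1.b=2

outcome vector order: (thr1.a,thr1.b)
under SC → 00 02 12
SC∖claimed = {00}

missing: thr1.a=0 thr1.b=0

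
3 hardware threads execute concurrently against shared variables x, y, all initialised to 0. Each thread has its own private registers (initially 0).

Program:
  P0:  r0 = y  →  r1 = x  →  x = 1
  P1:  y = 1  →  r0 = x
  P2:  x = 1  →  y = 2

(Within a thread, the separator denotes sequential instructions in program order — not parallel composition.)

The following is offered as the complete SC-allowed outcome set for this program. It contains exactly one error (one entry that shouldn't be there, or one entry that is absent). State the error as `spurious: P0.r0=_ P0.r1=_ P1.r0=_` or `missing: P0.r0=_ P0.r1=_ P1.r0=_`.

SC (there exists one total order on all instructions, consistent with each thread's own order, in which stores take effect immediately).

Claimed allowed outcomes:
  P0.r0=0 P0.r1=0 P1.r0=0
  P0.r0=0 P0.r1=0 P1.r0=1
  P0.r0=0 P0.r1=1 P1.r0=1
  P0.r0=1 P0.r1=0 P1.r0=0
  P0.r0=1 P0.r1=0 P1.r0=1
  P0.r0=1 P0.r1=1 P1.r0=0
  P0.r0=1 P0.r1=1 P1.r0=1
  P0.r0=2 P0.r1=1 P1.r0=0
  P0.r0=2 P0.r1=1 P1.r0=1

outcome vector order: (P0.r0,P0.r1,P1.r0)
[SC] allowed = {000 001 010 011 100 101 110 111 210 211}
SC∖claimed = {010}

missing: P0.r0=0 P0.r1=1 P1.r0=0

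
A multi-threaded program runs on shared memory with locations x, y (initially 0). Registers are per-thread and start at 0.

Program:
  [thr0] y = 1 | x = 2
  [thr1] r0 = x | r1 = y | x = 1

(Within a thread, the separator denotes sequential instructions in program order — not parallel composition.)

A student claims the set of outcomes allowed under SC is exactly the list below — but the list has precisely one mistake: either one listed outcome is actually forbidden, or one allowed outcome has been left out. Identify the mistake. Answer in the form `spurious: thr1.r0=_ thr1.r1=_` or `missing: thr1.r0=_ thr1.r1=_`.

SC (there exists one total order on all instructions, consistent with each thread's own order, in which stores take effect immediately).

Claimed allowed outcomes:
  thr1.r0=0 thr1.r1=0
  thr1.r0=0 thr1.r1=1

missing: thr1.r0=2 thr1.r1=1

outcome vector order: (thr1.r0,thr1.r1)
SC (3): <0 0> <0 1> <2 1>
SC∖claimed = {<2 1>}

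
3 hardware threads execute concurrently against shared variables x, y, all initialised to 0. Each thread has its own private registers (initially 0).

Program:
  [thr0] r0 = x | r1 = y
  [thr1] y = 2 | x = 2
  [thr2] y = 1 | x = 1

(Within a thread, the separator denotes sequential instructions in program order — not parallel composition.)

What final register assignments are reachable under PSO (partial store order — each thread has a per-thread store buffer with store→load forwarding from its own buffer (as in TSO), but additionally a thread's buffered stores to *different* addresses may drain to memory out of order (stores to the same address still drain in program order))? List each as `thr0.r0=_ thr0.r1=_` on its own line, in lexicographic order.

outcome vector order: (thr0.r0,thr0.r1)
|PSO outcomes| = 9

thr0.r0=0 thr0.r1=0
thr0.r0=0 thr0.r1=1
thr0.r0=0 thr0.r1=2
thr0.r0=1 thr0.r1=0
thr0.r0=1 thr0.r1=1
thr0.r0=1 thr0.r1=2
thr0.r0=2 thr0.r1=0
thr0.r0=2 thr0.r1=1
thr0.r0=2 thr0.r1=2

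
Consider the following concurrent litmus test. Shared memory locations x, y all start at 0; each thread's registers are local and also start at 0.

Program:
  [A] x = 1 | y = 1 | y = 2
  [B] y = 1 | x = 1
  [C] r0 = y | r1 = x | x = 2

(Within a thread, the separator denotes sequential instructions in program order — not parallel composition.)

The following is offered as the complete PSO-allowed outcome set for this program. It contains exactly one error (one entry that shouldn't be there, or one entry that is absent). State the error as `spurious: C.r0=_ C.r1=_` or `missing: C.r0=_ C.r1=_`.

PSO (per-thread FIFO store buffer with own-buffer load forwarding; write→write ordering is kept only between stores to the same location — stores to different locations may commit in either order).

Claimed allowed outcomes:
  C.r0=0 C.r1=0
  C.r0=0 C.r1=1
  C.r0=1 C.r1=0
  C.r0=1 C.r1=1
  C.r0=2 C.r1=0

missing: C.r0=2 C.r1=1

outcome vector order: (C.r0,C.r1)
under PSO → 00; 01; 10; 11; 20; 21
PSO∖claimed = {21}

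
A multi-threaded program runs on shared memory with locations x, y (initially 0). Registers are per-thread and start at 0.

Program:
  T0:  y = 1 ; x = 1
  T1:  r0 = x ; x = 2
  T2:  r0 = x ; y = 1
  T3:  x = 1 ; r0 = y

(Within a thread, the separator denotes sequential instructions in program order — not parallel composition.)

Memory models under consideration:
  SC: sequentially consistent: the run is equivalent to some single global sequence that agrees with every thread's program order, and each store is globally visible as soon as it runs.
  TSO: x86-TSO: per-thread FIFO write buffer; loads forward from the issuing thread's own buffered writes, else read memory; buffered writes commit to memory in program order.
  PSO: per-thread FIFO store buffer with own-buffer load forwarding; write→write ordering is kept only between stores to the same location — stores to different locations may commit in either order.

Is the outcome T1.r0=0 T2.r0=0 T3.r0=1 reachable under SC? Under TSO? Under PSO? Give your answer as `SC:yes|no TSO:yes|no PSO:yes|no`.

SC:yes TSO:yes PSO:yes

outcome vector order: (T1.r0,T2.r0,T3.r0)
SC (12): <0 0 0>; <0 0 1>; <0 1 0>; <0 1 1>; <0 2 0>; <0 2 1>; <1 0 0>; <1 0 1>; <1 1 0>; <1 1 1>; <1 2 0>; <1 2 1>
TSO (12): <0 0 0>; <0 0 1>; <0 1 0>; <0 1 1>; <0 2 0>; <0 2 1>; <1 0 0>; <1 0 1>; <1 1 0>; <1 1 1>; <1 2 0>; <1 2 1>
PSO (12): <0 0 0>; <0 0 1>; <0 1 0>; <0 1 1>; <0 2 0>; <0 2 1>; <1 0 0>; <1 0 1>; <1 1 0>; <1 1 1>; <1 2 0>; <1 2 1>
target <0 0 1> ∈ {SC,TSO,PSO}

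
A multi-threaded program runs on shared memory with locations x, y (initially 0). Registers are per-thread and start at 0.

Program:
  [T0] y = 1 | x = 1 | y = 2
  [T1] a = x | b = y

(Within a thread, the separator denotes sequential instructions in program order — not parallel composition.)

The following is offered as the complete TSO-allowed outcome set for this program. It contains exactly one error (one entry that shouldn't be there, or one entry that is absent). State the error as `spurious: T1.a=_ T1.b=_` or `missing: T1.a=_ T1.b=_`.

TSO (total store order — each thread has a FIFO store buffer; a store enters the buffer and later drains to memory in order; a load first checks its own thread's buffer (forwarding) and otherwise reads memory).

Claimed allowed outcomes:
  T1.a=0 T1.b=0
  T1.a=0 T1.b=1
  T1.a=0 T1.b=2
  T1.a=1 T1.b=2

outcome vector order: (T1.a,T1.b)
[TSO] allowed = {<0 0> <0 1> <0 2> <1 1> <1 2>}
TSO∖claimed = {<1 1>}

missing: T1.a=1 T1.b=1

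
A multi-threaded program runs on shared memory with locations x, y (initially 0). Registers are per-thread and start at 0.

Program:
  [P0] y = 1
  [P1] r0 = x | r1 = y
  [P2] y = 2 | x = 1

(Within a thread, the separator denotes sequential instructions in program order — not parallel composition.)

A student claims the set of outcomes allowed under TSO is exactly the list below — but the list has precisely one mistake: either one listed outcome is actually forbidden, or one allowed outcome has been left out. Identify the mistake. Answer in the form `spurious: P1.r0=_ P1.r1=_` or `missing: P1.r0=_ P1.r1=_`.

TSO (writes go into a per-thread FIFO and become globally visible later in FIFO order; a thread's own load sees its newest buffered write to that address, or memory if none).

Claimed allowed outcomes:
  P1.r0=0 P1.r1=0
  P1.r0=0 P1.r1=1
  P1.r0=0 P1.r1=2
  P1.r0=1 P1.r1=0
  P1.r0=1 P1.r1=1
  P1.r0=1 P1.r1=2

outcome vector order: (P1.r0,P1.r1)
TSO (5): <0 0> <0 1> <0 2> <1 1> <1 2>
claimed∖TSO = {<1 0>}

spurious: P1.r0=1 P1.r1=0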